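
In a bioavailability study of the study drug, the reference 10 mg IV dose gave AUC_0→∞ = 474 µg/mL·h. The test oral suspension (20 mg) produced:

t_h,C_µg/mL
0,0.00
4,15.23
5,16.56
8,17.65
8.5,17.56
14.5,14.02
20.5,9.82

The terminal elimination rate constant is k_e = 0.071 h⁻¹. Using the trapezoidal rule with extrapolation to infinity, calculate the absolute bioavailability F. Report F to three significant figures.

F = 0.434

Trapezoidal AUC_0→20.5 (oral suspension):
  [0→4]: (0.00+15.23)/2 × 4 = 30.46
  [4→5]: (15.23+16.56)/2 × 1 = 15.895
  [5→8]: (16.56+17.65)/2 × 3 = 51.315
  [8→8.5]: (17.65+17.56)/2 × 0.5 = 8.8025
  [8.5→14.5]: (17.56+14.02)/2 × 6 = 94.74
  [14.5→20.5]: (14.02+9.82)/2 × 6 = 71.52
  Sum = 272.7325 µg/mL·h
Tail: C_last/k_e = 9.82/0.071 = 138.310
AUC_0→∞ (oral suspension) = 272.7325 + 138.310 = 411.0425 µg/mL·h
F = (AUC_ev/D_ev)/(AUC_iv/D_iv) = (411.0425/20)/(474/10) = 20.552125/47.4 = 0.4336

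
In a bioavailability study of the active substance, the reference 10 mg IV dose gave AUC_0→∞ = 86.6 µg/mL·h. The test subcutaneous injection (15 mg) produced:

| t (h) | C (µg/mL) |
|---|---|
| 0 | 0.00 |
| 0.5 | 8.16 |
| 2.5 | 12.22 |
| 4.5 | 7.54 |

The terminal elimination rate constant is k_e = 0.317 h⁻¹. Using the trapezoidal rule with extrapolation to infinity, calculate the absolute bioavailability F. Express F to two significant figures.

F = 0.51

Trapezoidal AUC_0→4.5 (subcutaneous injection):
  [0→0.5]: (0.00+8.16)/2 × 0.5 = 2.04
  [0.5→2.5]: (8.16+12.22)/2 × 2 = 20.38
  [2.5→4.5]: (12.22+7.54)/2 × 2 = 19.76
  Sum = 42.18 µg/mL·h
Tail: C_last/k_e = 7.54/0.317 = 23.785
AUC_0→∞ (subcutaneous injection) = 42.18 + 23.785 = 65.965 µg/mL·h
F = (AUC_ev/D_ev)/(AUC_iv/D_iv) = (65.965/15)/(86.6/10) = 4.39767/8.66 = 0.5078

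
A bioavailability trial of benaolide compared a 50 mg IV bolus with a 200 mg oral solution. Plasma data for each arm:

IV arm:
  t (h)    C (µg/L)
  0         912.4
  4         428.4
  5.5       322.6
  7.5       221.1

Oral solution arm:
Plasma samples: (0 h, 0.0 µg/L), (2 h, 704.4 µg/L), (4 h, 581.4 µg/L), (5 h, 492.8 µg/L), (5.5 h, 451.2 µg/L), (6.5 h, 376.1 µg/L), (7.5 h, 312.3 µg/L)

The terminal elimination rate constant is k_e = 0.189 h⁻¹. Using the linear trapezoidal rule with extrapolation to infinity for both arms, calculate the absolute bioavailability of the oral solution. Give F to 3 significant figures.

Trapezoidal AUC_0→7.5 (IV):
  [0→4]: (912.4+428.4)/2 × 4 = 2681.6
  [4→5.5]: (428.4+322.6)/2 × 1.5 = 563.25
  [5.5→7.5]: (322.6+221.1)/2 × 2 = 543.7
  Sum = 3788.55 µg/L·h
IV tail: 221.1/0.189 = 1169.841; AUC_iv,0→∞ = 3788.55 + 1169.841 = 4958.391 µg/L·h
Trapezoidal AUC_0→7.5 (oral solution):
  [0→2]: (0.0+704.4)/2 × 2 = 704.4
  [2→4]: (704.4+581.4)/2 × 2 = 1285.8
  [4→5]: (581.4+492.8)/2 × 1 = 537.1
  [5→5.5]: (492.8+451.2)/2 × 0.5 = 236.0
  [5.5→6.5]: (451.2+376.1)/2 × 1 = 413.65
  [6.5→7.5]: (376.1+312.3)/2 × 1 = 344.2
  Sum = 3521.15 µg/L·h
oral solution tail: 312.3/0.189 = 1652.381; AUC_ev,0→∞ = 3521.15 + 1652.381 = 5173.531 µg/L·h
F = (AUC_ev/D_ev)/(AUC_iv/D_iv) = (5173.531/200)/(4958.391/50) = 25.867655/99.16782 = 0.2608

F = 0.261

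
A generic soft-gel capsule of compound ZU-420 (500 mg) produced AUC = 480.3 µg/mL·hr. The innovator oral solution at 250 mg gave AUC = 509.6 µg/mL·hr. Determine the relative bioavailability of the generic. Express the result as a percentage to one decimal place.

F_rel = (AUC_test/D_test) / (AUC_ref/D_ref)
      = (480.3/500) / (509.6/250)
      = 0.9606 / 2.0384 = 0.4713 = 47.13%

F_rel = 47.1%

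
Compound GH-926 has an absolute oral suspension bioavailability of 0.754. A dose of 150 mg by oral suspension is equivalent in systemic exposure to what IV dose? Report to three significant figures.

Systemic exposure from an extravascular dose = F × D_ev, so the equivalent IV dose is F × D_ev.
D_iv = F × D_ev = 0.754 × 150 = 113.1 mg

D_iv = 113 mg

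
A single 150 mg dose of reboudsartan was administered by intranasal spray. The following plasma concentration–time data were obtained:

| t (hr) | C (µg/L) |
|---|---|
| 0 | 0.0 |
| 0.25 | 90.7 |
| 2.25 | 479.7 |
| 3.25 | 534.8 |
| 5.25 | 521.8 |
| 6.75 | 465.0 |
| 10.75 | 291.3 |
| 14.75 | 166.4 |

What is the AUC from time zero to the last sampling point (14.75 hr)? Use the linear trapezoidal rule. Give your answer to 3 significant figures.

Trapezoidal AUC_0→14.75:
  [0→0.25]: (0.0+90.7)/2 × 0.25 = 11.3375
  [0.25→2.25]: (90.7+479.7)/2 × 2 = 570.4
  [2.25→3.25]: (479.7+534.8)/2 × 1 = 507.25
  [3.25→5.25]: (534.8+521.8)/2 × 2 = 1056.6
  [5.25→6.75]: (521.8+465.0)/2 × 1.5 = 740.1
  [6.75→10.75]: (465.0+291.3)/2 × 4 = 1512.6
  [10.75→14.75]: (291.3+166.4)/2 × 4 = 915.4
  Sum = 5313.6875 µg/L·hr

AUC = 5310 µg/L·hr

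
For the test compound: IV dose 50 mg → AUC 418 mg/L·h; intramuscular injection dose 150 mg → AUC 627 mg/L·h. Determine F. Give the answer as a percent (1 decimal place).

F = 50.0%

F = (AUC_ev / D_ev) / (AUC_iv / D_iv)
  = (627/150) / (418/50)
  = 4.18 / 8.36 = 0.5000
  = 50.00%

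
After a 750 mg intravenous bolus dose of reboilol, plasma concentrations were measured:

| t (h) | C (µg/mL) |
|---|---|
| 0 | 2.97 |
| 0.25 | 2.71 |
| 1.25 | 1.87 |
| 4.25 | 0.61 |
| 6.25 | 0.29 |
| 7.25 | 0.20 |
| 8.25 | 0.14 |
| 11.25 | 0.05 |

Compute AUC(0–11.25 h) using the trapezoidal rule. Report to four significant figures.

Trapezoidal AUC_0→11.25:
  [0→0.25]: (2.97+2.71)/2 × 0.25 = 0.71
  [0.25→1.25]: (2.71+1.87)/2 × 1 = 2.29
  [1.25→4.25]: (1.87+0.61)/2 × 3 = 3.72
  [4.25→6.25]: (0.61+0.29)/2 × 2 = 0.9
  [6.25→7.25]: (0.29+0.20)/2 × 1 = 0.245
  [7.25→8.25]: (0.20+0.14)/2 × 1 = 0.17
  [8.25→11.25]: (0.14+0.05)/2 × 3 = 0.285
  Sum = 8.32 µg/mL·h

AUC = 8.320 µg/mL·h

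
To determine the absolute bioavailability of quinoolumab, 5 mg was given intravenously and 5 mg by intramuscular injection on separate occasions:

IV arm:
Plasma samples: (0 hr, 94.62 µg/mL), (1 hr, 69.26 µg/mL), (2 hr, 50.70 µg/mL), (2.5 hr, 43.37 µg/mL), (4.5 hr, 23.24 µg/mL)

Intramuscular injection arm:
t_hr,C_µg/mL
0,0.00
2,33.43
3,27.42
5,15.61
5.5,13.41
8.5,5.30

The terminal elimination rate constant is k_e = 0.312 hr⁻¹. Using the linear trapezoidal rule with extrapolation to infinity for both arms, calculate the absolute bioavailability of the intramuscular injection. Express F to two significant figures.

F = 0.52

Trapezoidal AUC_0→4.5 (IV):
  [0→1]: (94.62+69.26)/2 × 1 = 81.94
  [1→2]: (69.26+50.70)/2 × 1 = 59.98
  [2→2.5]: (50.70+43.37)/2 × 0.5 = 23.5175
  [2.5→4.5]: (43.37+23.24)/2 × 2 = 66.61
  Sum = 232.0475 µg/mL·hr
IV tail: 23.24/0.312 = 74.487; AUC_iv,0→∞ = 232.0475 + 74.487 = 306.5345 µg/mL·hr
Trapezoidal AUC_0→8.5 (intramuscular injection):
  [0→2]: (0.00+33.43)/2 × 2 = 33.43
  [2→3]: (33.43+27.42)/2 × 1 = 30.425
  [3→5]: (27.42+15.61)/2 × 2 = 43.03
  [5→5.5]: (15.61+13.41)/2 × 0.5 = 7.255
  [5.5→8.5]: (13.41+5.30)/2 × 3 = 28.065
  Sum = 142.205 µg/mL·hr
intramuscular injection tail: 5.30/0.312 = 16.987; AUC_ev,0→∞ = 142.205 + 16.987 = 159.192 µg/mL·hr
F = (AUC_ev/D_ev)/(AUC_iv/D_iv) = (159.192/5)/(306.5345/5) = 31.8384/61.3069 = 0.5193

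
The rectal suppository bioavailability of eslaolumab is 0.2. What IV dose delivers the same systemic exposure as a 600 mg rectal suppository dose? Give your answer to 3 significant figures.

D_iv = 120 mg

Systemic exposure from an extravascular dose = F × D_ev, so the equivalent IV dose is F × D_ev.
D_iv = F × D_ev = 0.2 × 600 = 120 mg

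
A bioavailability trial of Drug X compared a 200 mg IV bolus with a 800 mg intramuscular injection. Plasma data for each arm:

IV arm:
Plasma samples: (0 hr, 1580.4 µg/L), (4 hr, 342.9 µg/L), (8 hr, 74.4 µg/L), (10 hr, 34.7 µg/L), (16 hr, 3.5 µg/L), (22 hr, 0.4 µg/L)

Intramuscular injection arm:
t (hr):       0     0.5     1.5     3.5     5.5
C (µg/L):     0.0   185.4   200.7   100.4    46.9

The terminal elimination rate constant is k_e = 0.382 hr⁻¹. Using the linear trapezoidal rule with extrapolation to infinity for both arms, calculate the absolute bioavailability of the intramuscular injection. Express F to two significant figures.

Trapezoidal AUC_0→22 (IV):
  [0→4]: (1580.4+342.9)/2 × 4 = 3846.6
  [4→8]: (342.9+74.4)/2 × 4 = 834.6
  [8→10]: (74.4+34.7)/2 × 2 = 109.1
  [10→16]: (34.7+3.5)/2 × 6 = 114.6
  [16→22]: (3.5+0.4)/2 × 6 = 11.7
  Sum = 4916.6 µg/L·hr
IV tail: 0.4/0.382 = 1.047; AUC_iv,0→∞ = 4916.6 + 1.047 = 4917.647 µg/L·hr
Trapezoidal AUC_0→5.5 (intramuscular injection):
  [0→0.5]: (0.0+185.4)/2 × 0.5 = 46.35
  [0.5→1.5]: (185.4+200.7)/2 × 1 = 193.05
  [1.5→3.5]: (200.7+100.4)/2 × 2 = 301.1
  [3.5→5.5]: (100.4+46.9)/2 × 2 = 147.3
  Sum = 687.8 µg/L·hr
intramuscular injection tail: 46.9/0.382 = 122.775; AUC_ev,0→∞ = 687.8 + 122.775 = 810.575 µg/L·hr
F = (AUC_ev/D_ev)/(AUC_iv/D_iv) = (810.575/800)/(4917.647/200) = 1.01322/24.588235 = 0.0412

F = 0.041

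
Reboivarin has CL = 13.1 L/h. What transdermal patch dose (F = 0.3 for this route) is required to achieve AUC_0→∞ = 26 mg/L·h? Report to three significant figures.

Dose = 1140 mg

Dose = CL × AUC_0→∞ / F
     = 13.1 × 26 / 0.3 = 1135.33 mg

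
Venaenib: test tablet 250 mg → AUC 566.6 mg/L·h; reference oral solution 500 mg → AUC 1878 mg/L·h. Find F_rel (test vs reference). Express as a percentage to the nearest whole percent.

F_rel = (AUC_test/D_test) / (AUC_ref/D_ref)
      = (566.6/250) / (1878/500)
      = 2.2664 / 3.756 = 0.6034 = 60.34%

F_rel = 60%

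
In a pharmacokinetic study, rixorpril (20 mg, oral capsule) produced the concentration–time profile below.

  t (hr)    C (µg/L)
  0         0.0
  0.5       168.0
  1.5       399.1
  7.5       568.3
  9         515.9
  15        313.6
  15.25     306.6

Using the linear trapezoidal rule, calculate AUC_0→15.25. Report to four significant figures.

AUC = 6607 µg/L·hr

Trapezoidal AUC_0→15.25:
  [0→0.5]: (0.0+168.0)/2 × 0.5 = 42.0
  [0.5→1.5]: (168.0+399.1)/2 × 1 = 283.55
  [1.5→7.5]: (399.1+568.3)/2 × 6 = 2902.2
  [7.5→9]: (568.3+515.9)/2 × 1.5 = 813.15
  [9→15]: (515.9+313.6)/2 × 6 = 2488.5
  [15→15.25]: (313.6+306.6)/2 × 0.25 = 77.525
  Sum = 6606.925 µg/L·hr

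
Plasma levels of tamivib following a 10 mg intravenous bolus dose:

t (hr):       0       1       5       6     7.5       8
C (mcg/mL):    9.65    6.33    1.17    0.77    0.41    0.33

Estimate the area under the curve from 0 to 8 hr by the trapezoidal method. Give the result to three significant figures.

AUC = 25.0 mcg/mL·hr

Trapezoidal AUC_0→8:
  [0→1]: (9.65+6.33)/2 × 1 = 7.99
  [1→5]: (6.33+1.17)/2 × 4 = 15.0
  [5→6]: (1.17+0.77)/2 × 1 = 0.97
  [6→7.5]: (0.77+0.41)/2 × 1.5 = 0.885
  [7.5→8]: (0.41+0.33)/2 × 0.5 = 0.185
  Sum = 25.03 mcg/mL·hr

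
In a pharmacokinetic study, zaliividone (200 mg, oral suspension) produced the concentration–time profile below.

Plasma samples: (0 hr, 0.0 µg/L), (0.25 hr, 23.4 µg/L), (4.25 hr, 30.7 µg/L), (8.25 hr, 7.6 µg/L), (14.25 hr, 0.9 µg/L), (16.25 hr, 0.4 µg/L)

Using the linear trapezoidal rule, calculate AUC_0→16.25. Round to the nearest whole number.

Trapezoidal AUC_0→16.25:
  [0→0.25]: (0.0+23.4)/2 × 0.25 = 2.925
  [0.25→4.25]: (23.4+30.7)/2 × 4 = 108.2
  [4.25→8.25]: (30.7+7.6)/2 × 4 = 76.6
  [8.25→14.25]: (7.6+0.9)/2 × 6 = 25.5
  [14.25→16.25]: (0.9+0.4)/2 × 2 = 1.3
  Sum = 214.525 µg/L·hr

AUC = 215 µg/L·hr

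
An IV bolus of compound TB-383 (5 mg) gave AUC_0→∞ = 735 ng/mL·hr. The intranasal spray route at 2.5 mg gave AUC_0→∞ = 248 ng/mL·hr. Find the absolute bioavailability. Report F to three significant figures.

F = 0.675

F = (AUC_ev / D_ev) / (AUC_iv / D_iv)
  = (248/2.5) / (735/5)
  = 99.2 / 147 = 0.6748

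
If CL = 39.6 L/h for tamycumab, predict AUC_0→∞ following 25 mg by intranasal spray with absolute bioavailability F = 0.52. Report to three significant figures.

AUC = 0.328 mg/L·h

AUC_0→∞ = F × Dose / CL
        = 0.52 × 25 / 39.6 = 0.328283 mg/L·h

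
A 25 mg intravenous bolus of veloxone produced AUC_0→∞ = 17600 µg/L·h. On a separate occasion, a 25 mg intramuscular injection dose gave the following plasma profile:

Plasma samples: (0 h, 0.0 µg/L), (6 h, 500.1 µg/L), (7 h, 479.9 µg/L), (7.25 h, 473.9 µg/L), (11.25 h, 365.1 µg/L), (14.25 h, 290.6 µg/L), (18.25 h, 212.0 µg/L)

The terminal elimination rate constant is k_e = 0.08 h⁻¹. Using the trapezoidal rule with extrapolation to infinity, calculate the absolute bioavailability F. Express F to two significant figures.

F = 0.48

Trapezoidal AUC_0→18.25 (intramuscular injection):
  [0→6]: (0.0+500.1)/2 × 6 = 1500.3
  [6→7]: (500.1+479.9)/2 × 1 = 490.0
  [7→7.25]: (479.9+473.9)/2 × 0.25 = 119.225
  [7.25→11.25]: (473.9+365.1)/2 × 4 = 1678.0
  [11.25→14.25]: (365.1+290.6)/2 × 3 = 983.55
  [14.25→18.25]: (290.6+212.0)/2 × 4 = 1005.2
  Sum = 5776.275 µg/L·h
Tail: C_last/k_e = 212.0/0.08 = 2650.000
AUC_0→∞ (intramuscular injection) = 5776.275 + 2650.000 = 8426.275 µg/L·h
F = (AUC_ev/D_ev)/(AUC_iv/D_iv) = (8426.275/25)/(17600/25) = 337.051/704 = 0.4788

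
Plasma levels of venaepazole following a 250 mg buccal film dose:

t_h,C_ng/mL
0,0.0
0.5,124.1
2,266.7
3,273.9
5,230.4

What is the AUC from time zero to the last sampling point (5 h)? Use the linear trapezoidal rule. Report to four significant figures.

AUC = 1099 ng/mL·h

Trapezoidal AUC_0→5:
  [0→0.5]: (0.0+124.1)/2 × 0.5 = 31.025
  [0.5→2]: (124.1+266.7)/2 × 1.5 = 293.1
  [2→3]: (266.7+273.9)/2 × 1 = 270.3
  [3→5]: (273.9+230.4)/2 × 2 = 504.3
  Sum = 1098.725 ng/mL·h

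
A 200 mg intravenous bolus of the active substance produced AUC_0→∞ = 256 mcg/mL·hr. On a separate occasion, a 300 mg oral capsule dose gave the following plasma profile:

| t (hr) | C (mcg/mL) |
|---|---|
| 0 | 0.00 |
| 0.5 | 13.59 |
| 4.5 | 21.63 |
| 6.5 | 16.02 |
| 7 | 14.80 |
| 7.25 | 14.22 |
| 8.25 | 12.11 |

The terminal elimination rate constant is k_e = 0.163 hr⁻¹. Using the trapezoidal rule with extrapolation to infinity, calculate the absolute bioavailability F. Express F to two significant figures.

Trapezoidal AUC_0→8.25 (oral capsule):
  [0→0.5]: (0.00+13.59)/2 × 0.5 = 3.3975
  [0.5→4.5]: (13.59+21.63)/2 × 4 = 70.44
  [4.5→6.5]: (21.63+16.02)/2 × 2 = 37.65
  [6.5→7]: (16.02+14.80)/2 × 0.5 = 7.705
  [7→7.25]: (14.80+14.22)/2 × 0.25 = 3.6275
  [7.25→8.25]: (14.22+12.11)/2 × 1 = 13.165
  Sum = 135.985 mcg/mL·hr
Tail: C_last/k_e = 12.11/0.163 = 74.294
AUC_0→∞ (oral capsule) = 135.985 + 74.294 = 210.279 mcg/mL·hr
F = (AUC_ev/D_ev)/(AUC_iv/D_iv) = (210.279/300)/(256/200) = 0.70093/1.28 = 0.5476

F = 0.55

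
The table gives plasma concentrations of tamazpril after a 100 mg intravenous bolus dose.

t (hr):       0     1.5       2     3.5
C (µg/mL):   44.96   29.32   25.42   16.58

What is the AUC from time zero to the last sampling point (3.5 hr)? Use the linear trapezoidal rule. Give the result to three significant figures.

Trapezoidal AUC_0→3.5:
  [0→1.5]: (44.96+29.32)/2 × 1.5 = 55.71
  [1.5→2]: (29.32+25.42)/2 × 0.5 = 13.685
  [2→3.5]: (25.42+16.58)/2 × 1.5 = 31.5
  Sum = 100.895 µg/mL·hr

AUC = 101 µg/mL·hr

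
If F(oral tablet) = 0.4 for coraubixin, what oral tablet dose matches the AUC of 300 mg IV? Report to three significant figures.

For equal systemic exposure: F × D_ev = D_iv
D_ev = D_iv / F = 300 / 0.4 = 750 mg

D_oral = 750 mg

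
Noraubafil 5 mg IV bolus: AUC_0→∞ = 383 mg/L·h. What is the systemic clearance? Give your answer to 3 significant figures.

CL = Dose_iv / AUC_0→∞
   = 5 / 383 = 0.0130548 L/h

CL = 0.0131 L/h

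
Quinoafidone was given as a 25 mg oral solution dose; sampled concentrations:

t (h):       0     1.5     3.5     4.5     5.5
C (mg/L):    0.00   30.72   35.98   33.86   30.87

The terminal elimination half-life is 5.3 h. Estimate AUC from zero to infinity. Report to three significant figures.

Trapezoidal AUC_0→5.5:
  [0→1.5]: (0.00+30.72)/2 × 1.5 = 23.04
  [1.5→3.5]: (30.72+35.98)/2 × 2 = 66.7
  [3.5→4.5]: (35.98+33.86)/2 × 1 = 34.92
  [4.5→5.5]: (33.86+30.87)/2 × 1 = 32.365
  Sum = 157.025 mg/L·h
k_e = ln2 / t½ = 0.693147 / 5.3 = 0.1308 h^-1
Extrapolated tail: C_last / k_e = 30.87 / 0.1308 = 236.009
AUC_0→∞ = 157.025 + 236.009 = 393.034 mg/L·h

AUC = 393 mg/L·h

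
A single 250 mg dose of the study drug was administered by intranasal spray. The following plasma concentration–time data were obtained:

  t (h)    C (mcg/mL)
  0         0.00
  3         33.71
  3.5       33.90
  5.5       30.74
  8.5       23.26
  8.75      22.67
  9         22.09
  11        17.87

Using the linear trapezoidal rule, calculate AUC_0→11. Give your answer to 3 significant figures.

AUC = 264 mcg/mL·h

Trapezoidal AUC_0→11:
  [0→3]: (0.00+33.71)/2 × 3 = 50.565
  [3→3.5]: (33.71+33.90)/2 × 0.5 = 16.9025
  [3.5→5.5]: (33.90+30.74)/2 × 2 = 64.64
  [5.5→8.5]: (30.74+23.26)/2 × 3 = 81.0
  [8.5→8.75]: (23.26+22.67)/2 × 0.25 = 5.74125
  [8.75→9]: (22.67+22.09)/2 × 0.25 = 5.595
  [9→11]: (22.09+17.87)/2 × 2 = 39.96
  Sum = 264.40375 mcg/mL·h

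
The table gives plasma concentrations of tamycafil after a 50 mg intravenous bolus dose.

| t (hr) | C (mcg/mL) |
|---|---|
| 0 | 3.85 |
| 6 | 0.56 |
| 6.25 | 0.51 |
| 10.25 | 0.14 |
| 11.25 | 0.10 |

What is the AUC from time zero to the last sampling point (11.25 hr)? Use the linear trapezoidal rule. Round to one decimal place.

AUC = 14.8 mcg/mL·hr

Trapezoidal AUC_0→11.25:
  [0→6]: (3.85+0.56)/2 × 6 = 13.23
  [6→6.25]: (0.56+0.51)/2 × 0.25 = 0.13375
  [6.25→10.25]: (0.51+0.14)/2 × 4 = 1.3
  [10.25→11.25]: (0.14+0.10)/2 × 1 = 0.12
  Sum = 14.78375 mcg/mL·hr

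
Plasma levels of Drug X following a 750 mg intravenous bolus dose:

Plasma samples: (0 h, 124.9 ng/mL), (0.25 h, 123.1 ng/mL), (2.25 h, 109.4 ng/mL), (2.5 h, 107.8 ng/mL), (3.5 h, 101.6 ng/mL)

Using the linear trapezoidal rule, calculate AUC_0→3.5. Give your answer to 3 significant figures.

Trapezoidal AUC_0→3.5:
  [0→0.25]: (124.9+123.1)/2 × 0.25 = 31.0
  [0.25→2.25]: (123.1+109.4)/2 × 2 = 232.5
  [2.25→2.5]: (109.4+107.8)/2 × 0.25 = 27.15
  [2.5→3.5]: (107.8+101.6)/2 × 1 = 104.7
  Sum = 395.35 ng/mL·h

AUC = 395 ng/mL·h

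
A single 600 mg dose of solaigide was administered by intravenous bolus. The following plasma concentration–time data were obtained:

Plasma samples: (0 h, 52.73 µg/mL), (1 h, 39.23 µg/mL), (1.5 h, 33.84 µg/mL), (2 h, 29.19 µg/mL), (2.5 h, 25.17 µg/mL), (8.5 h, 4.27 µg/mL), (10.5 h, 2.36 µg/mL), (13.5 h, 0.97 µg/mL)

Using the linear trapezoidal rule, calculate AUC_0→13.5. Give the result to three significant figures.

AUC = 194 µg/mL·h

Trapezoidal AUC_0→13.5:
  [0→1]: (52.73+39.23)/2 × 1 = 45.98
  [1→1.5]: (39.23+33.84)/2 × 0.5 = 18.2675
  [1.5→2]: (33.84+29.19)/2 × 0.5 = 15.7575
  [2→2.5]: (29.19+25.17)/2 × 0.5 = 13.59
  [2.5→8.5]: (25.17+4.27)/2 × 6 = 88.32
  [8.5→10.5]: (4.27+2.36)/2 × 2 = 6.63
  [10.5→13.5]: (2.36+0.97)/2 × 3 = 4.995
  Sum = 193.54 µg/mL·h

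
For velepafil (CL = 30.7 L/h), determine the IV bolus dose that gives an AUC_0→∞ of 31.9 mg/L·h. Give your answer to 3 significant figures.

Dose_iv = CL × AUC_0→∞
     = 30.7 × 31.9 = 979.33 mg

Dose = 979 mg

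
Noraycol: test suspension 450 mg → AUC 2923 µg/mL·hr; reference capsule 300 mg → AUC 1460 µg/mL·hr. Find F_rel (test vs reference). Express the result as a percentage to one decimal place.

F_rel = 133.5%

F_rel = (AUC_test/D_test) / (AUC_ref/D_ref)
      = (2923/450) / (1460/300)
      = 6.49556 / 4.86667 = 1.3347 = 133.47%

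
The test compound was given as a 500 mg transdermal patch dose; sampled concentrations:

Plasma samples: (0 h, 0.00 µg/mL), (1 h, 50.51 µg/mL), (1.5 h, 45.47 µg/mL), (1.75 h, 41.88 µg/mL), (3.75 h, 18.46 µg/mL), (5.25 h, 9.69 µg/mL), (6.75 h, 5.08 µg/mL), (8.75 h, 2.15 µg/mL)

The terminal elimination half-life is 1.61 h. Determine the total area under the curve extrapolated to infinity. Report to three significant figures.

Trapezoidal AUC_0→8.75:
  [0→1]: (0.00+50.51)/2 × 1 = 25.255
  [1→1.5]: (50.51+45.47)/2 × 0.5 = 23.995
  [1.5→1.75]: (45.47+41.88)/2 × 0.25 = 10.91875
  [1.75→3.75]: (41.88+18.46)/2 × 2 = 60.34
  [3.75→5.25]: (18.46+9.69)/2 × 1.5 = 21.1125
  [5.25→6.75]: (9.69+5.08)/2 × 1.5 = 11.0775
  [6.75→8.75]: (5.08+2.15)/2 × 2 = 7.23
  Sum = 159.92875 µg/mL·h
k_e = ln2 / t½ = 0.693147 / 1.61 = 0.4305 h^-1
Extrapolated tail: C_last / k_e = 2.15 / 0.4305 = 4.994
AUC_0→∞ = 159.92875 + 4.994 = 164.92275 µg/mL·h

AUC = 165 µg/mL·h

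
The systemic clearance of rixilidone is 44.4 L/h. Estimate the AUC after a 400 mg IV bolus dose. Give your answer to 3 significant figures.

AUC_0→∞ = Dose_iv / CL
        = 400 / 44.4 = 9.00901 mg/L·h

AUC = 9.01 mg/L·h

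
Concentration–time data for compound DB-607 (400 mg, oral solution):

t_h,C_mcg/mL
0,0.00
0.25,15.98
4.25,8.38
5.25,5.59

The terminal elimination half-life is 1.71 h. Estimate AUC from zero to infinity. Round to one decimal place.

Trapezoidal AUC_0→5.25:
  [0→0.25]: (0.00+15.98)/2 × 0.25 = 1.9975
  [0.25→4.25]: (15.98+8.38)/2 × 4 = 48.72
  [4.25→5.25]: (8.38+5.59)/2 × 1 = 6.985
  Sum = 57.7025 mcg/mL·h
k_e = ln2 / t½ = 0.693147 / 1.71 = 0.4053 h^-1
Extrapolated tail: C_last / k_e = 5.59 / 0.4053 = 13.792
AUC_0→∞ = 57.7025 + 13.792 = 71.4945 mcg/mL·h

AUC = 71.5 mcg/mL·h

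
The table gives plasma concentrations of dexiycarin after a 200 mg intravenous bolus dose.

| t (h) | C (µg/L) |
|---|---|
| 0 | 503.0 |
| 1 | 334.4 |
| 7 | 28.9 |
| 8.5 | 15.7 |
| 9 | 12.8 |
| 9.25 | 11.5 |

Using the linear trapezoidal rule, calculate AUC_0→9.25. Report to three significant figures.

AUC = 1550 µg/L·h

Trapezoidal AUC_0→9.25:
  [0→1]: (503.0+334.4)/2 × 1 = 418.7
  [1→7]: (334.4+28.9)/2 × 6 = 1089.9
  [7→8.5]: (28.9+15.7)/2 × 1.5 = 33.45
  [8.5→9]: (15.7+12.8)/2 × 0.5 = 7.125
  [9→9.25]: (12.8+11.5)/2 × 0.25 = 3.0375
  Sum = 1552.2125 µg/L·h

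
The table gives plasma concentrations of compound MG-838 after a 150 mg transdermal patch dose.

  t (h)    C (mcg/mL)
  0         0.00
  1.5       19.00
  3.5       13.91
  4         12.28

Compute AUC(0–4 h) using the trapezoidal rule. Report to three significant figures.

AUC = 53.7 mcg/mL·h

Trapezoidal AUC_0→4:
  [0→1.5]: (0.00+19.00)/2 × 1.5 = 14.25
  [1.5→3.5]: (19.00+13.91)/2 × 2 = 32.91
  [3.5→4]: (13.91+12.28)/2 × 0.5 = 6.5475
  Sum = 53.7075 mcg/mL·h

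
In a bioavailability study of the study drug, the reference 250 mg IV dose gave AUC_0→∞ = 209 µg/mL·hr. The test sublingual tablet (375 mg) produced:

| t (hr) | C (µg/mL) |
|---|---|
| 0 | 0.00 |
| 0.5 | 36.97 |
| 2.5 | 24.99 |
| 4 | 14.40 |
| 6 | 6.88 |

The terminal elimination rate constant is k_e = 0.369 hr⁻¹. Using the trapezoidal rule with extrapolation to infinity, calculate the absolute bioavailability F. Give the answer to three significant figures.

Trapezoidal AUC_0→6 (sublingual tablet):
  [0→0.5]: (0.00+36.97)/2 × 0.5 = 9.2425
  [0.5→2.5]: (36.97+24.99)/2 × 2 = 61.96
  [2.5→4]: (24.99+14.40)/2 × 1.5 = 29.5425
  [4→6]: (14.40+6.88)/2 × 2 = 21.28
  Sum = 122.025 µg/mL·hr
Tail: C_last/k_e = 6.88/0.369 = 18.645
AUC_0→∞ (sublingual tablet) = 122.025 + 18.645 = 140.67 µg/mL·hr
F = (AUC_ev/D_ev)/(AUC_iv/D_iv) = (140.67/375)/(209/250) = 0.37512/0.836 = 0.4487

F = 0.449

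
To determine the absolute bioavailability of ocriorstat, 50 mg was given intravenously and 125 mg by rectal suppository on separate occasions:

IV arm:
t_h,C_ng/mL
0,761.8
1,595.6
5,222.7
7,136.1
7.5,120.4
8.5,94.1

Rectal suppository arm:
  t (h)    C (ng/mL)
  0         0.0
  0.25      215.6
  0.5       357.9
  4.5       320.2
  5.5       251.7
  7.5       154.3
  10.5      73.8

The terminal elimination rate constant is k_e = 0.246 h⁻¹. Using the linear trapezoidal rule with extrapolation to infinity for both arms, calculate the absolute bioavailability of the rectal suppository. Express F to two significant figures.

Trapezoidal AUC_0→8.5 (IV):
  [0→1]: (761.8+595.6)/2 × 1 = 678.7
  [1→5]: (595.6+222.7)/2 × 4 = 1636.6
  [5→7]: (222.7+136.1)/2 × 2 = 358.8
  [7→7.5]: (136.1+120.4)/2 × 0.5 = 64.125
  [7.5→8.5]: (120.4+94.1)/2 × 1 = 107.25
  Sum = 2845.475 ng/mL·h
IV tail: 94.1/0.246 = 382.520; AUC_iv,0→∞ = 2845.475 + 382.520 = 3227.995 ng/mL·h
Trapezoidal AUC_0→10.5 (rectal suppository):
  [0→0.25]: (0.0+215.6)/2 × 0.25 = 26.95
  [0.25→0.5]: (215.6+357.9)/2 × 0.25 = 71.6875
  [0.5→4.5]: (357.9+320.2)/2 × 4 = 1356.2
  [4.5→5.5]: (320.2+251.7)/2 × 1 = 285.95
  [5.5→7.5]: (251.7+154.3)/2 × 2 = 406.0
  [7.5→10.5]: (154.3+73.8)/2 × 3 = 342.15
  Sum = 2488.9375 ng/mL·h
rectal suppository tail: 73.8/0.246 = 300.000; AUC_ev,0→∞ = 2488.9375 + 300.000 = 2788.9375 ng/mL·h
F = (AUC_ev/D_ev)/(AUC_iv/D_iv) = (2788.9375/125)/(3227.995/50) = 22.3115/64.5599 = 0.3456

F = 0.35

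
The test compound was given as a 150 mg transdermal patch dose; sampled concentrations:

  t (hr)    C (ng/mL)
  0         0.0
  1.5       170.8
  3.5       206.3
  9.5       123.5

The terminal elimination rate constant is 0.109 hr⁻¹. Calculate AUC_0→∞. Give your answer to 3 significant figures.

Trapezoidal AUC_0→9.5:
  [0→1.5]: (0.0+170.8)/2 × 1.5 = 128.1
  [1.5→3.5]: (170.8+206.3)/2 × 2 = 377.1
  [3.5→9.5]: (206.3+123.5)/2 × 6 = 989.4
  Sum = 1494.6 ng/mL·hr
Extrapolated tail: C_last / k_e = 123.5 / 0.109 = 1133.028
AUC_0→∞ = 1494.6 + 1133.028 = 2627.628 ng/mL·hr

AUC = 2630 ng/mL·hr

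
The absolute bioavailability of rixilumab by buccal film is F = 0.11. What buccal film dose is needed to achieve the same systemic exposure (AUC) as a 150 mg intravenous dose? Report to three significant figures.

For equal systemic exposure: F × D_ev = D_iv
D_ev = D_iv / F = 150 / 0.11 = 1363.64 mg

D_buccal = 1360 mg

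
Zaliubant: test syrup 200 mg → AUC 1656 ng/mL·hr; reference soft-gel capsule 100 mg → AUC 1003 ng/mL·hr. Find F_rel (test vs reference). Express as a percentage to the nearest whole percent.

F_rel = (AUC_test/D_test) / (AUC_ref/D_ref)
      = (1656/200) / (1003/100)
      = 8.28 / 10.03 = 0.8255 = 82.55%

F_rel = 83%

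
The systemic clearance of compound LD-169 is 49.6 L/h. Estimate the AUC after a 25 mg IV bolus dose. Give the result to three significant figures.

AUC_0→∞ = Dose_iv / CL
        = 25 / 49.6 = 0.504032 mg/L·h

AUC = 0.504 mg/L·h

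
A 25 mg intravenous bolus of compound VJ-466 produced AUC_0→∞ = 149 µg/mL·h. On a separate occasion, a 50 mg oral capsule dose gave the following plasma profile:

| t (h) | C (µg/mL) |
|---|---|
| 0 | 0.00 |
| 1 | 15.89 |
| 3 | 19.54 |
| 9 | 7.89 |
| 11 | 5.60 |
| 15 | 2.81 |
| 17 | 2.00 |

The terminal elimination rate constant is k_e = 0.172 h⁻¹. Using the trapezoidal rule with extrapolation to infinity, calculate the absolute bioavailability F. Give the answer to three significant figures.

F = 0.579

Trapezoidal AUC_0→17 (oral capsule):
  [0→1]: (0.00+15.89)/2 × 1 = 7.945
  [1→3]: (15.89+19.54)/2 × 2 = 35.43
  [3→9]: (19.54+7.89)/2 × 6 = 82.29
  [9→11]: (7.89+5.60)/2 × 2 = 13.49
  [11→15]: (5.60+2.81)/2 × 4 = 16.82
  [15→17]: (2.81+2.00)/2 × 2 = 4.81
  Sum = 160.785 µg/mL·h
Tail: C_last/k_e = 2.00/0.172 = 11.628
AUC_0→∞ (oral capsule) = 160.785 + 11.628 = 172.413 µg/mL·h
F = (AUC_ev/D_ev)/(AUC_iv/D_iv) = (172.413/50)/(149/25) = 3.44826/5.96 = 0.5786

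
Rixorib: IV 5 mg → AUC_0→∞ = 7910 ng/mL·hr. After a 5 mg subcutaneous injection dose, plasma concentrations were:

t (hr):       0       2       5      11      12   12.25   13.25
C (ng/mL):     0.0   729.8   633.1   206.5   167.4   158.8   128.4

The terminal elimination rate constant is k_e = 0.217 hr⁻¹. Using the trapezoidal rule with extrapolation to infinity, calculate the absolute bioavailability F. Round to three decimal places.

Trapezoidal AUC_0→13.25 (subcutaneous injection):
  [0→2]: (0.0+729.8)/2 × 2 = 729.8
  [2→5]: (729.8+633.1)/2 × 3 = 2044.35
  [5→11]: (633.1+206.5)/2 × 6 = 2518.8
  [11→12]: (206.5+167.4)/2 × 1 = 186.95
  [12→12.25]: (167.4+158.8)/2 × 0.25 = 40.775
  [12.25→13.25]: (158.8+128.4)/2 × 1 = 143.6
  Sum = 5664.275 ng/mL·hr
Tail: C_last/k_e = 128.4/0.217 = 591.705
AUC_0→∞ (subcutaneous injection) = 5664.275 + 591.705 = 6255.98 ng/mL·hr
F = (AUC_ev/D_ev)/(AUC_iv/D_iv) = (6255.98/5)/(7910/5) = 1251.196/1582 = 0.7909

F = 0.791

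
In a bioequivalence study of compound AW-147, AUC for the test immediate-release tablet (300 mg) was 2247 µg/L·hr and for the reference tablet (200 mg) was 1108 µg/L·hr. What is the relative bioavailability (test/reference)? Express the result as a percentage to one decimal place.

F_rel = 135.2%

F_rel = (AUC_test/D_test) / (AUC_ref/D_ref)
      = (2247/300) / (1108/200)
      = 7.49 / 5.54 = 1.3520 = 135.20%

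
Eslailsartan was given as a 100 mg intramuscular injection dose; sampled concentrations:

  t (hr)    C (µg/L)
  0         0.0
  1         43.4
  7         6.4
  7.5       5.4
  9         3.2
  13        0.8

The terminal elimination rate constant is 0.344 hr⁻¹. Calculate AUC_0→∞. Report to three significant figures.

AUC = 191 µg/L·hr

Trapezoidal AUC_0→13:
  [0→1]: (0.0+43.4)/2 × 1 = 21.7
  [1→7]: (43.4+6.4)/2 × 6 = 149.4
  [7→7.5]: (6.4+5.4)/2 × 0.5 = 2.95
  [7.5→9]: (5.4+3.2)/2 × 1.5 = 6.45
  [9→13]: (3.2+0.8)/2 × 4 = 8.0
  Sum = 188.5 µg/L·hr
Extrapolated tail: C_last / k_e = 0.8 / 0.344 = 2.326
AUC_0→∞ = 188.5 + 2.326 = 190.826 µg/L·hr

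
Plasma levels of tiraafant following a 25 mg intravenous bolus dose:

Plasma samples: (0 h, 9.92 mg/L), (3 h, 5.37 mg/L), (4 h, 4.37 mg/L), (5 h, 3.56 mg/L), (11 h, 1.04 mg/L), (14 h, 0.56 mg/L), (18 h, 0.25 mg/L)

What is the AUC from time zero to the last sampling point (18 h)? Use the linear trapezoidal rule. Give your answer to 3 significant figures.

AUC = 49.6 mg/L·h

Trapezoidal AUC_0→18:
  [0→3]: (9.92+5.37)/2 × 3 = 22.935
  [3→4]: (5.37+4.37)/2 × 1 = 4.87
  [4→5]: (4.37+3.56)/2 × 1 = 3.965
  [5→11]: (3.56+1.04)/2 × 6 = 13.8
  [11→14]: (1.04+0.56)/2 × 3 = 2.4
  [14→18]: (0.56+0.25)/2 × 4 = 1.62
  Sum = 49.59 mg/L·h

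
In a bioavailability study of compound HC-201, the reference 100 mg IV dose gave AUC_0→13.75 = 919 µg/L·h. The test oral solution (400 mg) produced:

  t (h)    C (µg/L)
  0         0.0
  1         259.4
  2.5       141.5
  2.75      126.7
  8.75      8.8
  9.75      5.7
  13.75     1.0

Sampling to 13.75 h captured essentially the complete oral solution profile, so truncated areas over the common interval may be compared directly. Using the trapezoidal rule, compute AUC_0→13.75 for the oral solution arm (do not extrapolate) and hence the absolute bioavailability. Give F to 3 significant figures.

Trapezoidal AUC_0→13.75 (oral solution):
  [0→1]: (0.0+259.4)/2 × 1 = 129.7
  [1→2.5]: (259.4+141.5)/2 × 1.5 = 300.675
  [2.5→2.75]: (141.5+126.7)/2 × 0.25 = 33.525
  [2.75→8.75]: (126.7+8.8)/2 × 6 = 406.5
  [8.75→9.75]: (8.8+5.7)/2 × 1 = 7.25
  [9.75→13.75]: (5.7+1.0)/2 × 4 = 13.4
  Sum = 891.05 µg/L·h
F = (AUC_ev/D_ev)/(AUC_iv/D_iv) = (891.05/400)/(919/100) = 2.227625/9.19 = 0.2424

F = 0.242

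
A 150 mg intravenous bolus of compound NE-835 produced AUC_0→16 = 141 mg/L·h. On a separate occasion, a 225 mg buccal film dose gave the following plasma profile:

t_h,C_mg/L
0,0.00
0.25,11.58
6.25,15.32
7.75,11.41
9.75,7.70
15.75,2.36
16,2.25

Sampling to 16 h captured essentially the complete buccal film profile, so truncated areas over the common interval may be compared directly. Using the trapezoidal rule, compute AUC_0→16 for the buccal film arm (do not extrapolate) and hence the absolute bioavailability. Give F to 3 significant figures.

F = 0.719

Trapezoidal AUC_0→16 (buccal film):
  [0→0.25]: (0.00+11.58)/2 × 0.25 = 1.4475
  [0.25→6.25]: (11.58+15.32)/2 × 6 = 80.7
  [6.25→7.75]: (15.32+11.41)/2 × 1.5 = 20.0475
  [7.75→9.75]: (11.41+7.70)/2 × 2 = 19.11
  [9.75→15.75]: (7.70+2.36)/2 × 6 = 30.18
  [15.75→16]: (2.36+2.25)/2 × 0.25 = 0.57625
  Sum = 152.06125 mg/L·h
F = (AUC_ev/D_ev)/(AUC_iv/D_iv) = (152.06125/225)/(141/150) = 0.675828/0.94 = 0.7190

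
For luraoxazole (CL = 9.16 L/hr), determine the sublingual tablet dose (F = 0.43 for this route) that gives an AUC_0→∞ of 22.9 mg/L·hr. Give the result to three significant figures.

Dose = 488 mg

Dose = CL × AUC_0→∞ / F
     = 9.16 × 22.9 / 0.43 = 487.823 mg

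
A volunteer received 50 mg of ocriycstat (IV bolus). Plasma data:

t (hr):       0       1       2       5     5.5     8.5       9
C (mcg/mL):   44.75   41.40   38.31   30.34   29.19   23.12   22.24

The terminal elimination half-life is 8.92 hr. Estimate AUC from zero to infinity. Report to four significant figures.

Trapezoidal AUC_0→9:
  [0→1]: (44.75+41.40)/2 × 1 = 43.075
  [1→2]: (41.40+38.31)/2 × 1 = 39.855
  [2→5]: (38.31+30.34)/2 × 3 = 102.975
  [5→5.5]: (30.34+29.19)/2 × 0.5 = 14.8825
  [5.5→8.5]: (29.19+23.12)/2 × 3 = 78.465
  [8.5→9]: (23.12+22.24)/2 × 0.5 = 11.34
  Sum = 290.5925 mcg/mL·hr
k_e = ln2 / t½ = 0.693147 / 8.92 = 0.0777 hr^-1
Extrapolated tail: C_last / k_e = 22.24 / 0.0777 = 286.229
AUC_0→∞ = 290.5925 + 286.229 = 576.8215 mcg/mL·hr

AUC = 576.8 mcg/mL·hr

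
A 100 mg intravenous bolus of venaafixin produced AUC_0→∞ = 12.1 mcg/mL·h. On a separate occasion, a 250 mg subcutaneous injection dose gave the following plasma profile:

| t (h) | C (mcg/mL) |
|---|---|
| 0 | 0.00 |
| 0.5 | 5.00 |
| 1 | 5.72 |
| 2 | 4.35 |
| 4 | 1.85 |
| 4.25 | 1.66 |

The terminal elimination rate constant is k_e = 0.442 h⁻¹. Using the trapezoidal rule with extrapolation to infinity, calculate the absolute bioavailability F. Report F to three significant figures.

F = 0.640

Trapezoidal AUC_0→4.25 (subcutaneous injection):
  [0→0.5]: (0.00+5.00)/2 × 0.5 = 1.25
  [0.5→1]: (5.00+5.72)/2 × 0.5 = 2.68
  [1→2]: (5.72+4.35)/2 × 1 = 5.035
  [2→4]: (4.35+1.85)/2 × 2 = 6.2
  [4→4.25]: (1.85+1.66)/2 × 0.25 = 0.43875
  Sum = 15.60375 mcg/mL·h
Tail: C_last/k_e = 1.66/0.442 = 3.756
AUC_0→∞ (subcutaneous injection) = 15.60375 + 3.756 = 19.35975 mcg/mL·h
F = (AUC_ev/D_ev)/(AUC_iv/D_iv) = (19.35975/250)/(12.1/100) = 0.077439/0.121 = 0.6400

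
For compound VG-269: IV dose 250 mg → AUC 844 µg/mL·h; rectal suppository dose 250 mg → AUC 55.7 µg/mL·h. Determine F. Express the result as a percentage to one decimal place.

F = (AUC_ev / D_ev) / (AUC_iv / D_iv)
  = (55.7/250) / (844/250)
  = 0.2228 / 3.376 = 0.0660
  = 6.60%

F = 6.6%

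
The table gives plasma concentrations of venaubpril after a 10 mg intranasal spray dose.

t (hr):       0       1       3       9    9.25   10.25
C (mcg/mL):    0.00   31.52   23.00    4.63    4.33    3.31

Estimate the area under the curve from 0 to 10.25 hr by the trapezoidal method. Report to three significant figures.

Trapezoidal AUC_0→10.25:
  [0→1]: (0.00+31.52)/2 × 1 = 15.76
  [1→3]: (31.52+23.00)/2 × 2 = 54.52
  [3→9]: (23.00+4.63)/2 × 6 = 82.89
  [9→9.25]: (4.63+4.33)/2 × 0.25 = 1.12
  [9.25→10.25]: (4.33+3.31)/2 × 1 = 3.82
  Sum = 158.11 mcg/mL·hr

AUC = 158 mcg/mL·hr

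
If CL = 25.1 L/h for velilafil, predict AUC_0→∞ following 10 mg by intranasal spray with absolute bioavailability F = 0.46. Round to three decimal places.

AUC_0→∞ = F × Dose / CL
        = 0.46 × 10 / 25.1 = 0.183267 mg/L·h

AUC = 0.183 mg/L·h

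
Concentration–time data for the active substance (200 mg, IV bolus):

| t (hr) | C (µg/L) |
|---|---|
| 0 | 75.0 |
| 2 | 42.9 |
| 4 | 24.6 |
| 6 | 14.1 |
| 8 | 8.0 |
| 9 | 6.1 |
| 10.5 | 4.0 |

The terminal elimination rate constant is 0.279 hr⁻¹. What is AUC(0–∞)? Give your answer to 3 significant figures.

Trapezoidal AUC_0→10.5:
  [0→2]: (75.0+42.9)/2 × 2 = 117.9
  [2→4]: (42.9+24.6)/2 × 2 = 67.5
  [4→6]: (24.6+14.1)/2 × 2 = 38.7
  [6→8]: (14.1+8.0)/2 × 2 = 22.1
  [8→9]: (8.0+6.1)/2 × 1 = 7.05
  [9→10.5]: (6.1+4.0)/2 × 1.5 = 7.575
  Sum = 260.825 µg/L·hr
Extrapolated tail: C_last / k_e = 4.0 / 0.279 = 14.337
AUC_0→∞ = 260.825 + 14.337 = 275.162 µg/L·hr

AUC = 275 µg/L·hr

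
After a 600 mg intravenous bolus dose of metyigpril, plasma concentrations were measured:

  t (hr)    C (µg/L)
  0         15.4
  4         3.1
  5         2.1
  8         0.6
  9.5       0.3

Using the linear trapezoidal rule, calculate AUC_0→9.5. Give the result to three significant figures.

AUC = 44.3 µg/L·hr

Trapezoidal AUC_0→9.5:
  [0→4]: (15.4+3.1)/2 × 4 = 37.0
  [4→5]: (3.1+2.1)/2 × 1 = 2.6
  [5→8]: (2.1+0.6)/2 × 3 = 4.05
  [8→9.5]: (0.6+0.3)/2 × 1.5 = 0.675
  Sum = 44.325 µg/L·hr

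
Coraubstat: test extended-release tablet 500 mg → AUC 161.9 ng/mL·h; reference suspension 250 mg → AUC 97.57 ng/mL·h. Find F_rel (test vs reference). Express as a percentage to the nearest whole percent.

F_rel = (AUC_test/D_test) / (AUC_ref/D_ref)
      = (161.9/500) / (97.57/250)
      = 0.3238 / 0.39028 = 0.8297 = 82.97%

F_rel = 83%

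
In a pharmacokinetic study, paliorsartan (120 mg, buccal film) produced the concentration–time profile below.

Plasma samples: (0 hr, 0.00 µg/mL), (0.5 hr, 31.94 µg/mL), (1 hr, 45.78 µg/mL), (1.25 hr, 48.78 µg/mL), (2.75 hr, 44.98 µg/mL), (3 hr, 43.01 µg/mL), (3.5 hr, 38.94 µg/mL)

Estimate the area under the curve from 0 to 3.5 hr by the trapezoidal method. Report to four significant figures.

Trapezoidal AUC_0→3.5:
  [0→0.5]: (0.00+31.94)/2 × 0.5 = 7.985
  [0.5→1]: (31.94+45.78)/2 × 0.5 = 19.43
  [1→1.25]: (45.78+48.78)/2 × 0.25 = 11.82
  [1.25→2.75]: (48.78+44.98)/2 × 1.5 = 70.32
  [2.75→3]: (44.98+43.01)/2 × 0.25 = 10.99875
  [3→3.5]: (43.01+38.94)/2 × 0.5 = 20.4875
  Sum = 141.04125 µg/mL·hr

AUC = 141.0 µg/mL·hr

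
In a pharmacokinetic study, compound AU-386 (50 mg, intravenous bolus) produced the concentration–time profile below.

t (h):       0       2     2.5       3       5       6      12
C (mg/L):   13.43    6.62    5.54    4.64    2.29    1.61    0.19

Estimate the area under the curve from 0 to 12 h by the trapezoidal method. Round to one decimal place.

Trapezoidal AUC_0→12:
  [0→2]: (13.43+6.62)/2 × 2 = 20.05
  [2→2.5]: (6.62+5.54)/2 × 0.5 = 3.04
  [2.5→3]: (5.54+4.64)/2 × 0.5 = 2.545
  [3→5]: (4.64+2.29)/2 × 2 = 6.93
  [5→6]: (2.29+1.61)/2 × 1 = 1.95
  [6→12]: (1.61+0.19)/2 × 6 = 5.4
  Sum = 39.915 mg/L·h

AUC = 39.9 mg/L·h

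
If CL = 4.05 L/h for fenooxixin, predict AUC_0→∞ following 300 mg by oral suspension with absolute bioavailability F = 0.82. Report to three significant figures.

AUC = 60.7 mg/L·h

AUC_0→∞ = F × Dose / CL
        = 0.82 × 300 / 4.05 = 60.7407 mg/L·h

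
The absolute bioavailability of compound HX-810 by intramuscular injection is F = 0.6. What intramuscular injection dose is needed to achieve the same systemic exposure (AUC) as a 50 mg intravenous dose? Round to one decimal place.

D_intramuscular = 83.3 mg

For equal systemic exposure: F × D_ev = D_iv
D_ev = D_iv / F = 50 / 0.6 = 83.3333 mg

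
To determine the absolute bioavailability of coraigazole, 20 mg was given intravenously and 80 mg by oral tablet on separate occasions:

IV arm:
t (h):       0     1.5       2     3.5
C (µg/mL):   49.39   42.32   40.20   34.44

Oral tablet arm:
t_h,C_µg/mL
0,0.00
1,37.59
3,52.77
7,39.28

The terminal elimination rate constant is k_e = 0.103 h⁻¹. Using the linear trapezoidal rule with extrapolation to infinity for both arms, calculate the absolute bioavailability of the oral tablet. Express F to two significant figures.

F = 0.35

Trapezoidal AUC_0→3.5 (IV):
  [0→1.5]: (49.39+42.32)/2 × 1.5 = 68.7825
  [1.5→2]: (42.32+40.20)/2 × 0.5 = 20.63
  [2→3.5]: (40.20+34.44)/2 × 1.5 = 55.98
  Sum = 145.3925 µg/mL·h
IV tail: 34.44/0.103 = 334.369; AUC_iv,0→∞ = 145.3925 + 334.369 = 479.7615 µg/mL·h
Trapezoidal AUC_0→7 (oral tablet):
  [0→1]: (0.00+37.59)/2 × 1 = 18.795
  [1→3]: (37.59+52.77)/2 × 2 = 90.36
  [3→7]: (52.77+39.28)/2 × 4 = 184.1
  Sum = 293.255 µg/mL·h
oral tablet tail: 39.28/0.103 = 381.359; AUC_ev,0→∞ = 293.255 + 381.359 = 674.614 µg/mL·h
F = (AUC_ev/D_ev)/(AUC_iv/D_iv) = (674.614/80)/(479.7615/20) = 8.432675/23.988075 = 0.3515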